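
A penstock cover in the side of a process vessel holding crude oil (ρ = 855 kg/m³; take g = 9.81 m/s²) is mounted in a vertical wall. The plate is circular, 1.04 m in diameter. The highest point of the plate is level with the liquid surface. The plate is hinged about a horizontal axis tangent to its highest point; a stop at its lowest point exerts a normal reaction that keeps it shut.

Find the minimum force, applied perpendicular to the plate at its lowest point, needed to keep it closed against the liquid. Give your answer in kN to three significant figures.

P ≈ 2.32 kN

γ = ρg = 855 × 9.81 / 1000 = 8.38755 kN/m³.
The centroid is at the centre, 0.52 m below the top of the plate, so the centroid depth is h_c = 0.52 m.
A = π(0.52)² = 0.849487 m².
Resultant F = γ·h_c·A = 8.38755 × 0.52 × 0.849487 = 3.70506 kN.
I_c = πr⁴/4 = π × 0.52⁴/4 = 0.0574253 m⁴.
Centre of pressure: y_p = y_c + I_c/(y_c·A) = 0.52 + 0.0574253/(0.52 × 0.849487) = 0.52 + 0.13 = 0.65 m along the plane.
The resultant acts 0.52 + 0.13 = 0.65 m (along the plate) below the hinge at the top edge, so the moment about the hinge is M = F × 0.65 = 3.70506 × 0.65 = 2.40829 kN·m.
A normal force at the bottom, 1.04 m from the hinge, must supply this moment: P = 2.40829/1.04 = 2.31566 kN.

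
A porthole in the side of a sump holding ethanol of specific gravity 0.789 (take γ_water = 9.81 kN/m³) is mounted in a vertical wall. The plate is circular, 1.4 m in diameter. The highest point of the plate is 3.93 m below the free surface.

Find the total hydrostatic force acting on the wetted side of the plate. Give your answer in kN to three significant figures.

F ≈ 55.2 kN

γ = 0.789 × 9.81 = 7.74009 kN/m³.
The centroid is at the centre, 0.7 m below the top of the plate, so the centroid depth is h_c = 3.93 + 0.7 = 4.63 m.
A = π(0.7)² = 1.53938 m².
Resultant F = γ·h_c·A = 7.74009 × 4.63 × 1.53938 = 55.1662 kN.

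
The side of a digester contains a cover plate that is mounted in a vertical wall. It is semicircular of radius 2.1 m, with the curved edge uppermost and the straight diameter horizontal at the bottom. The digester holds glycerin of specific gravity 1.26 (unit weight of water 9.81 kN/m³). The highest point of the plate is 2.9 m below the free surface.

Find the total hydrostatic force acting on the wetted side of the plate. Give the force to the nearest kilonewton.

F ≈ 352 kN

γ = 1.26 × 9.81 = 12.3606 kN/m³.
The centroid lies 4r/(3π) = 0.891268 m above the diameter, so r − 4r/(3π) = 2.1 − 0.891268 = 1.20873 m below the topmost point, so the centroid depth is h_c = 2.9 + 1.20873 = 4.10873 m.
A = πr²/2 = π × 2.1²/2 = 6.92721 m².
Resultant F = γ·h_c·A = 12.3606 × 4.10873 × 6.92721 = 351.808 kN.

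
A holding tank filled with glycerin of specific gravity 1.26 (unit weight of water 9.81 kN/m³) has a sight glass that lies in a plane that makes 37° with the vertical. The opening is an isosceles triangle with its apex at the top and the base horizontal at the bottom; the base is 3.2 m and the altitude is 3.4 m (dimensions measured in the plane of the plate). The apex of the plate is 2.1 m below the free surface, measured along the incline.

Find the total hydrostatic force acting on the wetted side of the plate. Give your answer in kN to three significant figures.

F ≈ 234 kN

γ = 1.26 × 9.81 = 12.3606 kN/m³.
The plate makes 37° with the vertical, i.e. θ = 90° − 37° = 53° to the horizontal. Measuring y along the incline from the free-surface line, vertical depth h = y·sinθ with sinθ = 0.798636.
With the apex up, the centroid sits 2h/3 = 2 × 3.4/3 = 2.26667 m below the apex, so y_c = 2.1 + 2.26667 = 4.36667 m and h_c = 4.36667 × 0.798636 = 3.48738 m.
A = ½ × 3.2 × 3.4 = 5.44 m².
Resultant F = γ·h_c·A = 12.3606 × 3.48738 × 5.44 = 234.497 kN.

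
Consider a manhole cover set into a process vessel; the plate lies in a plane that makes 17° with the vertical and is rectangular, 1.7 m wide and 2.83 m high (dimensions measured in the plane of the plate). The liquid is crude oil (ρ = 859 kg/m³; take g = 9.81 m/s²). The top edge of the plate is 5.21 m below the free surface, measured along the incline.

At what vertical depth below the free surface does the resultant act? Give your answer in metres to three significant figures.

h_p = 6.43 m

γ = ρg = 859 × 9.81 / 1000 = 8.42679 kN/m³.
The plate makes 17° with the vertical, i.e. θ = 90° − 17° = 73° to the horizontal. Measuring y along the incline from the free-surface line, vertical depth h = y·sinθ with sinθ = 0.956305.
The centroid lies 2.83/2 = 1.415 m below the top edge, so y_c = 5.21 + 1.415 = 6.625 m and h_c = 6.625 × 0.956305 = 6.33552 m.
A = 1.7 × 2.83 = 4.811 m².
Resultant F = γ·h_c·A = 8.42679 × 6.33552 × 4.811 = 256.85 kN.
I_c = b·h³/12 = 1.7 × 2.83³/12 = 3.2109 m⁴.
Centre of pressure: y_p = y_c + I_c/(y_c·A) = 6.625 + 3.2109/(6.625 × 4.811) = 6.625 + 0.100741 = 6.72574 m along the plane.
Vertically, h_p = y_p·sinθ = 6.72574 × 0.956305 = 6.43186 m.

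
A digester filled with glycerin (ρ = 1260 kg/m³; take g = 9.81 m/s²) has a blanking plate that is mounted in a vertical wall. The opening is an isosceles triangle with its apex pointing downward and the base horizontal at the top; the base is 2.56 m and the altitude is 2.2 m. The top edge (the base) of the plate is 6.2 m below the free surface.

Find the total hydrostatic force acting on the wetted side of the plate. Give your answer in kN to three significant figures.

F ≈ 241 kN

γ = ρg = 1260 × 9.81 / 1000 = 12.3606 kN/m³.
With the apex down, the centroid sits h/3 = 2.2/3 = 0.733333 m below the base (the top edge), so the centroid depth is h_c = 6.2 + 0.733333 = 6.93333 m.
A = ½ × 2.56 × 2.2 = 2.816 m².
Resultant F = γ·h_c·A = 12.3606 × 6.93333 × 2.816 = 241.332 kN.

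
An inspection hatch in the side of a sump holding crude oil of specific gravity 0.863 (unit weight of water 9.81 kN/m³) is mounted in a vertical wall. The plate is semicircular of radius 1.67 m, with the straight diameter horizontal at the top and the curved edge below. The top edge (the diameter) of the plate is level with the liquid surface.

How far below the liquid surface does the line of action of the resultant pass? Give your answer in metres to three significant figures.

h_p = 0.984 m

γ = 0.863 × 9.81 = 8.46603 kN/m³.
The centroid of a semicircle lies 4r/(3π) = 0.70877 m from the diameter, here below the top edge, so the centroid depth is h_c = 0.70877 m.
A = πr²/2 = π × 1.67²/2 = 4.38079 m².
Resultant F = γ·h_c·A = 8.46603 × 0.70877 × 4.38079 = 26.2868 kN.
I_c = (π/8 − 8/(9π))·r⁴ = 0.109757 × 1.67⁴ = 0.853686 m⁴.
Centre of pressure: y_p = y_c + I_c/(y_c·A) = 0.70877 + 0.853686/(0.70877 × 4.38079) = 0.70877 + 0.274942 = 0.983712 m along the plane.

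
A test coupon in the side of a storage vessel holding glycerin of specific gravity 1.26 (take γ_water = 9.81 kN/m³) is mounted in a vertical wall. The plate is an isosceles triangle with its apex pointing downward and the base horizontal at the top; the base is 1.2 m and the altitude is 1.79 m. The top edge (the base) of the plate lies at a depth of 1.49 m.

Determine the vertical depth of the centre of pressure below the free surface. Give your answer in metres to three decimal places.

h_p = 2.172 m

γ = 1.26 × 9.81 = 12.3606 kN/m³.
With the apex down, the centroid sits h/3 = 1.79/3 = 0.596667 m below the base (the top edge), so the centroid depth is h_c = 1.49 + 0.596667 = 2.08667 m.
A = ½ × 1.2 × 1.79 = 1.074 m².
Resultant F = γ·h_c·A = 12.3606 × 2.08667 × 1.074 = 27.7011 kN.
I_c = b·h³/36 = 1.2 × 1.79³/36 = 0.191178 m⁴.
Centre of pressure: y_p = y_c + I_c/(y_c·A) = 2.08667 + 0.191178/(2.08667 × 1.074) = 2.08667 + 0.0853061 = 2.17198 m along the plane.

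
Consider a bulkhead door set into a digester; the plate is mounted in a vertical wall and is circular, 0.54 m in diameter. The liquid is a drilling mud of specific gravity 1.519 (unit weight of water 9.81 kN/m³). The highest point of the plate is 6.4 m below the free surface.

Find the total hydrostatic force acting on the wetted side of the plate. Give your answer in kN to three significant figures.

γ = 1.519 × 9.81 = 14.90139 kN/m³.
The centroid is at the centre, 0.27 m below the top of the plate, so the centroid depth is h_c = 6.4 + 0.27 = 6.67 m.
A = π(0.27)² = 0.229022 m².
Resultant F = γ·h_c·A = 14.90139 × 6.67 × 0.229022 = 22.763 kN.

F ≈ 22.8 kN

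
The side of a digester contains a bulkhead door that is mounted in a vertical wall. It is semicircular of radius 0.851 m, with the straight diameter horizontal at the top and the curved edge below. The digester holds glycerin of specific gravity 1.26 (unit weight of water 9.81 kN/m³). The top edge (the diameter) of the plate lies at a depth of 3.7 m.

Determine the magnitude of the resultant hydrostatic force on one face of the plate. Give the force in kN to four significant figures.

γ = 1.26 × 9.81 = 12.3606 kN/m³.
The centroid of a semicircle lies 4r/(3π) = 0.361176 m from the diameter, here below the top edge, so the centroid depth is h_c = 3.7 + 0.361176 = 4.06118 m.
A = πr²/2 = π × 0.851²/2 = 1.13757 m².
Resultant F = γ·h_c·A = 12.3606 × 4.06118 × 1.13757 = 57.1044 kN.

F ≈ 57.10 kN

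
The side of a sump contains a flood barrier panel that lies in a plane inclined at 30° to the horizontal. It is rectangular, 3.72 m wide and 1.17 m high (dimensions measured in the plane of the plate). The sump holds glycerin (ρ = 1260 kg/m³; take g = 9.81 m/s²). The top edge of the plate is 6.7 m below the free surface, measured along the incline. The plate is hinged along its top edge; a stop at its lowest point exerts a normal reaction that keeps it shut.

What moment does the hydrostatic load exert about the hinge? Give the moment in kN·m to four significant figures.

γ = ρg = 1260 × 9.81 / 1000 = 12.3606 kN/m³.
Let θ = 30° be the plate's angle to the horizontal; measure y along the incline from where the plane meets the free surface. Vertical depth h = y·sinθ with sinθ = 0.500000.
The centroid lies 1.17/2 = 0.585 m below the top edge, so y_c = 6.7 + 0.585 = 7.285 m and h_c = 7.285 × 0.500000 = 3.6425 m.
A = 3.72 × 1.17 = 4.3524 m².
Resultant F = γ·h_c·A = 12.3606 × 3.6425 × 4.3524 = 195.96 kN.
I_c = b·h³/12 = 3.72 × 1.17³/12 = 0.4965 m⁴.
Centre of pressure: y_p = y_c + I_c/(y_c·A) = 7.285 + 0.4965/(7.285 × 4.3524) = 7.285 + 0.0156589 = 7.30066 m along the plane.
The resultant acts 0.585 + 0.0156589 = 0.600659 m (along the plate) below the hinge at the top edge, so the moment about the hinge is M = F × 0.600659 = 195.96 × 0.600659 = 117.705 kN·m.

M ≈ 117.7 kN·m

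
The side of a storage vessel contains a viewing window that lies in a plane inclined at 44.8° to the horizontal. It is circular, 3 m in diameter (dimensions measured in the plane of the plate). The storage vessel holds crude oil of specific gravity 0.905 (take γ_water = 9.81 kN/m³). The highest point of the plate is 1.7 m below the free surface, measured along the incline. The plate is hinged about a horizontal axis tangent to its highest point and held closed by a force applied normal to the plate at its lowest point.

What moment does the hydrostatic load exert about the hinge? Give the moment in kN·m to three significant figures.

γ = 0.905 × 9.81 = 8.87805 kN/m³.
Let θ = 44.8° be the plate's angle to the horizontal; measure y along the incline from where the plane meets the free surface. Vertical depth h = y·sinθ with sinθ = 0.704634.
The centroid is at the centre, 1.5 m below the top of the plate, so y_c = 1.7 + 1.5 = 3.2 m and h_c = 3.2 × 0.704634 = 2.25483 m.
A = π(1.5)² = 7.06858 m².
Resultant F = γ·h_c·A = 8.87805 × 2.25483 × 7.06858 = 141.502 kN.
I_c = πr⁴/4 = π × 1.5⁴/4 = 3.97608 m⁴.
Centre of pressure: y_p = y_c + I_c/(y_c·A) = 3.2 + 3.97608/(3.2 × 7.06858) = 3.2 + 0.175781 = 3.37578 m along the plane.
The resultant acts 1.5 + 0.175781 = 1.67578 m (along the plate) below the hinge at the top edge, so the moment about the hinge is M = F × 1.67578 = 141.502 × 1.67578 = 237.126 kN·m.

M ≈ 237 kN·m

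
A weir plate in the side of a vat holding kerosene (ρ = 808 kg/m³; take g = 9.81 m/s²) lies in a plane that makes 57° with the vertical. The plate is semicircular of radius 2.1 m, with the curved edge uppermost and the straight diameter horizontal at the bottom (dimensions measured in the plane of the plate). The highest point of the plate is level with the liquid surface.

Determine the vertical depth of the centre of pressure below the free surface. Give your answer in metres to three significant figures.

γ = ρg = 808 × 9.81 / 1000 = 7.92648 kN/m³.
The plate makes 57° with the vertical, i.e. θ = 90° − 57° = 33° to the horizontal. Measuring y along the incline from the free-surface line, vertical depth h = y·sinθ with sinθ = 0.544639.
The centroid lies 4r/(3π) = 0.891268 m above the diameter, so r − 4r/(3π) = 2.1 − 0.891268 = 1.20873 m below the topmost point, so y_c = 1.20873 m and h_c = 1.20873 × 0.544639 = 0.658321 m.
A = πr²/2 = π × 2.1²/2 = 6.92721 m².
Resultant F = γ·h_c·A = 7.92648 × 0.658321 × 6.92721 = 36.1473 kN.
I_c = (π/8 − 8/(9π))·r⁴ = 0.109757 × 2.1⁴ = 2.13457 m⁴.
Centre of pressure: y_p = y_c + I_c/(y_c·A) = 1.20873 + 2.13457/(1.20873 × 6.92721) = 1.20873 + 0.254931 = 1.46366 m along the plane.
Vertically, h_p = y_p·sinθ = 1.46366 × 0.544639 = 0.797166 m.

h_p = 0.797 m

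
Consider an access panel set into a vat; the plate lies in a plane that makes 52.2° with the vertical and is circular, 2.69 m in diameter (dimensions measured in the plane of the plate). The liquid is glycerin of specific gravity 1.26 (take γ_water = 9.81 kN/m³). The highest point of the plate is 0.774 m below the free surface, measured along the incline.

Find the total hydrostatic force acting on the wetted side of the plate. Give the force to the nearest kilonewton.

γ = 1.26 × 9.81 = 12.3606 kN/m³.
The plate makes 52.2° with the vertical, i.e. θ = 90° − 52.2° = 37.8° to the horizontal. Measuring y along the incline from the free-surface line, vertical depth h = y·sinθ with sinθ = 0.612907.
The centroid is at the centre, 1.345 m below the top of the plate, so y_c = 0.774 + 1.345 = 2.119 m and h_c = 2.119 × 0.612907 = 1.29875 m.
A = π(1.345)² = 5.68322 m².
Resultant F = γ·h_c·A = 12.3606 × 1.29875 × 5.68322 = 91.2346 kN.

F ≈ 91 kN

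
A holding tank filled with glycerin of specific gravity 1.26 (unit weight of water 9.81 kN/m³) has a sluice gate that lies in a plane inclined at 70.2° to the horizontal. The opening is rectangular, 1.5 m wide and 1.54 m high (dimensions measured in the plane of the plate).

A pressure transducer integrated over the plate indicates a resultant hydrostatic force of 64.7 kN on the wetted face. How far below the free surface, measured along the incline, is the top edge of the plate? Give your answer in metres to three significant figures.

γ = 1.26 × 9.81 = 12.3606 kN/m³.
A = 1.5 × 1.54 = 2.31 m².
From F = γ·h_c·A, the centroid depth is h_c = 64.7/(12.3606 × 2.31) = 2.26596 m.
Let θ = 70.2° be the plate's angle to the horizontal; measure y along the incline from where the plane meets the free surface. Vertical depth h = y·sinθ with sinθ = 0.940881.
Along the incline, y_c = h_c/sinθ = 2.26596/0.940881 = 2.40834 m.
The centroid lies 1.54/2 = 0.77 m below the top edge, so the top edge sits at y_top = 2.40834 − 0.77 = 1.63834 m along the incline.

y_top ≈ 1.64 m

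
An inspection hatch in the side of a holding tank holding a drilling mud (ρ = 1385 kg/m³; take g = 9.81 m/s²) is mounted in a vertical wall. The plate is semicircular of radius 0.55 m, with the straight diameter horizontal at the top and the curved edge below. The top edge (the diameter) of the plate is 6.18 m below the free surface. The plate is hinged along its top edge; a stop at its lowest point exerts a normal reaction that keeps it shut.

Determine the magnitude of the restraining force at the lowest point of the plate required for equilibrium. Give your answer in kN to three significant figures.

γ = ρg = 1385 × 9.81 / 1000 = 13.58685 kN/m³.
The centroid of a semicircle lies 4r/(3π) = 0.233427 m from the diameter, here below the top edge, so the centroid depth is h_c = 6.18 + 0.233427 = 6.41343 m.
A = πr²/2 = π × 0.55²/2 = 0.475166 m².
Resultant F = γ·h_c·A = 13.58685 × 6.41343 × 0.475166 = 41.4052 kN.
I_c = (π/8 − 8/(9π))·r⁴ = 0.109757 × 0.55⁴ = 0.0100435 m⁴.
Centre of pressure: y_p = y_c + I_c/(y_c·A) = 6.41343 + 0.0100435/(6.41343 × 0.475166) = 6.41343 + 0.00329571 = 6.41673 m along the plane.
The resultant acts 0.233427 + 0.00329571 = 0.236723 m (along the plate) below the hinge at the top edge, so the moment about the hinge is M = F × 0.236723 = 41.4052 × 0.236723 = 9.80156 kN·m.
A normal force at the bottom, 0.55 m from the hinge, must supply this moment: P = 9.80156/0.55 = 17.821 kN.

P ≈ 17.8 kN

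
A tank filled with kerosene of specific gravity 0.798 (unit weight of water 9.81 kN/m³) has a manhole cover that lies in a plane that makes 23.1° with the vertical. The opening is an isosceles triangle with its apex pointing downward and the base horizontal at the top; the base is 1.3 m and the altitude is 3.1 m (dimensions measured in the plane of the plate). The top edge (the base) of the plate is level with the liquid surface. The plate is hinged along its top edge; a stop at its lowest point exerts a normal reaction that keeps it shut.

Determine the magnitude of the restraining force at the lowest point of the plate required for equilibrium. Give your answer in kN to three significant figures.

P ≈ 7.50 kN

γ = 0.798 × 9.81 = 7.82838 kN/m³.
The plate makes 23.1° with the vertical, i.e. θ = 90° − 23.1° = 66.9° to the horizontal. Measuring y along the incline from the free-surface line, vertical depth h = y·sinθ with sinθ = 0.919821.
With the apex down, the centroid sits h/3 = 3.1/3 = 1.03333 m below the base (the top edge), so y_c = 1.03333 m and h_c = 1.03333 × 0.919821 = 0.950479 m.
A = ½ × 1.3 × 3.1 = 2.015 m².
Resultant F = γ·h_c·A = 7.82838 × 0.950479 × 2.015 = 14.993 kN.
I_c = b·h³/36 = 1.3 × 3.1³/36 = 1.07579 m⁴.
Centre of pressure: y_p = y_c + I_c/(y_c·A) = 1.03333 + 1.07579/(1.03333 × 2.015) = 1.03333 + 0.51667 = 1.55 m along the plane.
The resultant acts 1.03333 + 0.51667 = 1.55 m (along the plate) below the hinge at the top edge, so the moment about the hinge is M = F × 1.55 = 14.993 × 1.55 = 23.2392 kN·m.
A normal force at the bottom, 3.1 m from the hinge, must supply this moment: P = 23.2392/3.1 = 7.49652 kN.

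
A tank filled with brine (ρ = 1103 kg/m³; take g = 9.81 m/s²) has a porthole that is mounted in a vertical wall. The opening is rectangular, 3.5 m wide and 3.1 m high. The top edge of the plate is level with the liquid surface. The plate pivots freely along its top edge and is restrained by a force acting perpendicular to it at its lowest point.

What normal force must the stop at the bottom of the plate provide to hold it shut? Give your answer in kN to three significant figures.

P ≈ 121 kN

γ = ρg = 1103 × 9.81 / 1000 = 10.82043 kN/m³.
The centroid lies 3.1/2 = 1.55 m below the top edge, so the centroid depth is h_c = 1.55 m.
A = 3.5 × 3.1 = 10.85 m².
Resultant F = γ·h_c·A = 10.82043 × 1.55 × 10.85 = 181.973 kN.
I_c = b·h³/12 = 3.5 × 3.1³/12 = 8.68904 m⁴.
Centre of pressure: y_p = y_c + I_c/(y_c·A) = 1.55 + 8.68904/(1.55 × 10.85) = 1.55 + 0.516667 = 2.06667 m along the plane.
The resultant acts 1.55 + 0.516667 = 2.06667 m (along the plate) below the hinge at the top edge, so the moment about the hinge is M = F × 2.06667 = 181.973 × 2.06667 = 376.078 kN·m.
A normal force at the bottom, 3.1 m from the hinge, must supply this moment: P = 376.078/3.1 = 121.315 kN.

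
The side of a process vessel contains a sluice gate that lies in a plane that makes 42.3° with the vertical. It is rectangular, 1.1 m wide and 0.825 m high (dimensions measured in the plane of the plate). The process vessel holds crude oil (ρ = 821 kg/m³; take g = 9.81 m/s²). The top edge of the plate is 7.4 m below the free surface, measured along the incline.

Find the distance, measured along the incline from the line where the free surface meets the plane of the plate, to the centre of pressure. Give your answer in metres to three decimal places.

y_p = 7.820 m

γ = ρg = 821 × 9.81 / 1000 = 8.05401 kN/m³.
The plate makes 42.3° with the vertical, i.e. θ = 90° − 42.3° = 47.7° to the horizontal. Measuring y along the incline from the free-surface line, vertical depth h = y·sinθ with sinθ = 0.739631.
The centroid lies 0.825/2 = 0.4125 m below the top edge, so y_c = 7.4 + 0.4125 = 7.8125 m and h_c = 7.8125 × 0.739631 = 5.77837 m.
A = 1.1 × 0.825 = 0.9075 m².
Resultant F = γ·h_c·A = 8.05401 × 5.77837 × 0.9075 = 42.2342 kN.
I_c = b·h³/12 = 1.1 × 0.825³/12 = 0.0514723 m⁴.
Centre of pressure: y_p = y_c + I_c/(y_c·A) = 7.8125 + 0.0514723/(7.8125 × 0.9075) = 7.8125 + 0.00726 = 7.81976 m along the plane.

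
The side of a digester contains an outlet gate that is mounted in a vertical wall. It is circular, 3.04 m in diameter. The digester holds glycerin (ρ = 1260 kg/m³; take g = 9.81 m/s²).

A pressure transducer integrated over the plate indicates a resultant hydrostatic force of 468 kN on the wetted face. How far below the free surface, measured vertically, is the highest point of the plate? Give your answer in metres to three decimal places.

γ = ρg = 1260 × 9.81 / 1000 = 12.3606 kN/m³.
A = π(1.52)² = 7.25834 m².
From F = γ·h_c·A, the centroid depth is h_c = 468/(12.3606 × 7.25834) = 5.21638 m.
The centroid is at the centre, 1.52 m below the top of the plate, so the highest point sits at h_top = 5.21638 − 1.52 = 3.69638 m below the surface.

d_top ≈ 3.696 m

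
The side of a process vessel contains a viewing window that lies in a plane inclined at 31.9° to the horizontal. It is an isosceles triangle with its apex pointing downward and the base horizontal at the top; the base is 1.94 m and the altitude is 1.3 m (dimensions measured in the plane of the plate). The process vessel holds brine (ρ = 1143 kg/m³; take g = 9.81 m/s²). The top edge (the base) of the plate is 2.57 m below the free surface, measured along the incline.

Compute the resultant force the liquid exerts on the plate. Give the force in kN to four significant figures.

F ≈ 22.44 kN

γ = ρg = 1143 × 9.81 / 1000 = 11.21283 kN/m³.
Let θ = 31.9° be the plate's angle to the horizontal; measure y along the incline from where the plane meets the free surface. Vertical depth h = y·sinθ with sinθ = 0.528438.
With the apex down, the centroid sits h/3 = 1.3/3 = 0.433333 m below the base (the top edge), so y_c = 2.57 + 0.433333 = 3.00333 m and h_c = 3.00333 × 0.528438 = 1.58707 m.
A = ½ × 1.94 × 1.3 = 1.261 m².
Resultant F = γ·h_c·A = 11.21283 × 1.58707 × 1.261 = 22.4402 kN.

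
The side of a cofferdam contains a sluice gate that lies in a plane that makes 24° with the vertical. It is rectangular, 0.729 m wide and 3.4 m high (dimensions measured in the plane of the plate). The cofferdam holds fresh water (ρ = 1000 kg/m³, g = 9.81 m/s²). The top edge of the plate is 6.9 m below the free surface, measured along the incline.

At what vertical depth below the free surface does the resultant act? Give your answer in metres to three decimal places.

γ = ρg = 1000 × 9.81 = 9810 N/m³ = 9.81 kN/m³.
The plate makes 24° with the vertical, i.e. θ = 90° − 24° = 66° to the horizontal. Measuring y along the incline from the free-surface line, vertical depth h = y·sinθ with sinθ = 0.913545.
The centroid lies 3.4/2 = 1.7 m below the top edge, so y_c = 6.9 + 1.7 = 8.6 m and h_c = 8.6 × 0.913545 = 7.85649 m.
A = 0.729 × 3.4 = 2.4786 m².
Resultant F = γ·h_c·A = 9.81 × 7.85649 × 2.4786 = 191.031 kN.
I_c = b·h³/12 = 0.729 × 3.4³/12 = 2.38772 m⁴.
Centre of pressure: y_p = y_c + I_c/(y_c·A) = 8.6 + 2.38772/(8.6 × 2.4786) = 8.6 + 0.112016 = 8.71202 m along the plane.
Vertically, h_p = y_p·sinθ = 8.71202 × 0.913545 = 7.95882 m.

h_p = 7.959 m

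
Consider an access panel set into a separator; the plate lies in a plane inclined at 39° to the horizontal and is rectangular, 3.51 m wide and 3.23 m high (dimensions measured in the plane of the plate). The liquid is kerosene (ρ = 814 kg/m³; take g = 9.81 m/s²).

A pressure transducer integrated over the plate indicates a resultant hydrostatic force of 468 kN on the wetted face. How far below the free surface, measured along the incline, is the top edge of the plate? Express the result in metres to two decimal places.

y_top ≈ 6.60 m

γ = ρg = 814 × 9.81 / 1000 = 7.98534 kN/m³.
A = 3.51 × 3.23 = 11.3373 m².
From F = γ·h_c·A, the centroid depth is h_c = 468/(7.98534 × 11.3373) = 5.16943 m.
Let θ = 39° be the plate's angle to the horizontal; measure y along the incline from where the plane meets the free surface. Vertical depth h = y·sinθ with sinθ = 0.629320.
Along the incline, y_c = h_c/sinθ = 5.16943/0.629320 = 8.21431 m.
The centroid lies 3.23/2 = 1.615 m below the top edge, so the top edge sits at y_top = 8.21431 − 1.615 = 6.59931 m along the incline.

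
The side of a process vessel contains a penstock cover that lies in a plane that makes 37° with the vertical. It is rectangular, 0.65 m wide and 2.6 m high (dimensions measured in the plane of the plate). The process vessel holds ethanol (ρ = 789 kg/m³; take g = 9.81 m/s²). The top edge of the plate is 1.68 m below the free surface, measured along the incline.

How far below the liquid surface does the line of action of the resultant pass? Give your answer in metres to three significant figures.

γ = ρg = 789 × 9.81 / 1000 = 7.74009 kN/m³.
The plate makes 37° with the vertical, i.e. θ = 90° − 37° = 53° to the horizontal. Measuring y along the incline from the free-surface line, vertical depth h = y·sinθ with sinθ = 0.798636.
The centroid lies 2.6/2 = 1.3 m below the top edge, so y_c = 1.68 + 1.3 = 2.98 m and h_c = 2.98 × 0.798636 = 2.37994 m.
A = 0.65 × 2.6 = 1.69 m².
Resultant F = γ·h_c·A = 7.74009 × 2.37994 × 1.69 = 31.1314 kN.
I_c = b·h³/12 = 0.65 × 2.6³/12 = 0.952033 m⁴.
Centre of pressure: y_p = y_c + I_c/(y_c·A) = 2.98 + 0.952033/(2.98 × 1.69) = 2.98 + 0.189038 = 3.16904 m along the plane.
Vertically, h_p = y_p·sinθ = 3.16904 × 0.798636 = 2.53091 m.

h_p = 2.53 m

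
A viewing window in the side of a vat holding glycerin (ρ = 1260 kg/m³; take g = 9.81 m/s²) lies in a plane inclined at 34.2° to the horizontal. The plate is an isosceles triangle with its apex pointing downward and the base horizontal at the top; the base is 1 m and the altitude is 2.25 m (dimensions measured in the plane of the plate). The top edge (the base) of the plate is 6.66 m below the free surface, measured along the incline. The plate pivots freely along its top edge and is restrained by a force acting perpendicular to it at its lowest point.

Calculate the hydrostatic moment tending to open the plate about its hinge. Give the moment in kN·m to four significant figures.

M ≈ 45.64 kN·m

γ = ρg = 1260 × 9.81 / 1000 = 12.3606 kN/m³.
Let θ = 34.2° be the plate's angle to the horizontal; measure y along the incline from where the plane meets the free surface. Vertical depth h = y·sinθ with sinθ = 0.562083.
With the apex down, the centroid sits h/3 = 2.25/3 = 0.75 m below the base (the top edge), so y_c = 6.66 + 0.75 = 7.41 m and h_c = 7.41 × 0.562083 = 4.16504 m.
A = ½ × 1 × 2.25 = 1.125 m².
Resultant F = γ·h_c·A = 12.3606 × 4.16504 × 1.125 = 57.9177 kN.
I_c = b·h³/36 = 1 × 2.25³/36 = 0.316406 m⁴.
Centre of pressure: y_p = y_c + I_c/(y_c·A) = 7.41 + 0.316406/(7.41 × 1.125) = 7.41 + 0.0379554 = 7.44796 m along the plane.
The resultant acts 0.75 + 0.0379554 = 0.787955 m (along the plate) below the hinge at the top edge, so the moment about the hinge is M = F × 0.787955 = 57.9177 × 0.787955 = 45.6365 kN·m.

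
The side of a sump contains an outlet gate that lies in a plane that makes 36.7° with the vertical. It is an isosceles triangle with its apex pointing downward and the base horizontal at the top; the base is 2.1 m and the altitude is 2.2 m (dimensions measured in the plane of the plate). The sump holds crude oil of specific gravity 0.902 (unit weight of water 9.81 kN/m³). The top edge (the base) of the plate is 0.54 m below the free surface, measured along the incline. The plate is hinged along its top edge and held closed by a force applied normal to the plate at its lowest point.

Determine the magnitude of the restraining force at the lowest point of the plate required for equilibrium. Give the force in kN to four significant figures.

P ≈ 8.959 kN

γ = 0.902 × 9.81 = 8.84862 kN/m³.
The plate makes 36.7° with the vertical, i.e. θ = 90° − 36.7° = 53.3° to the horizontal. Measuring y along the incline from the free-surface line, vertical depth h = y·sinθ with sinθ = 0.801776.
With the apex down, the centroid sits h/3 = 2.2/3 = 0.733333 m below the base (the top edge), so y_c = 0.54 + 0.733333 = 1.27333 m and h_c = 1.27333 × 0.801776 = 1.02093 m.
A = ½ × 2.1 × 2.2 = 2.31 m².
Resultant F = γ·h_c·A = 8.84862 × 1.02093 × 2.31 = 20.8681 kN.
I_c = b·h³/36 = 2.1 × 2.2³/36 = 0.621133 m⁴.
Centre of pressure: y_p = y_c + I_c/(y_c·A) = 1.27333 + 0.621133/(1.27333 × 2.31) = 1.27333 + 0.21117 = 1.4845 m along the plane.
The resultant acts 0.733333 + 0.21117 = 0.944503 m (along the plate) below the hinge at the top edge, so the moment about the hinge is M = F × 0.944503 = 20.8681 × 0.944503 = 19.71 kN·m.
A normal force at the bottom, 2.2 m from the hinge, must supply this moment: P = 19.71/2.2 = 8.95909 kN.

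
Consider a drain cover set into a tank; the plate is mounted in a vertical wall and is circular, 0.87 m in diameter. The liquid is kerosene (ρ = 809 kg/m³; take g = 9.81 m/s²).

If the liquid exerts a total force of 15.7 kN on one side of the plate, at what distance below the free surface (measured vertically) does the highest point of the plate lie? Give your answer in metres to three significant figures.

γ = ρg = 809 × 9.81 / 1000 = 7.93629 kN/m³.
A = π(0.435)² = 0.594468 m².
From F = γ·h_c·A, the centroid depth is h_c = 15.7/(7.93629 × 0.594468) = 3.32777 m.
The centroid is at the centre, 0.435 m below the top of the plate, so the highest point sits at h_top = 3.32777 − 0.435 = 2.89277 m below the surface.

d_top ≈ 2.89 m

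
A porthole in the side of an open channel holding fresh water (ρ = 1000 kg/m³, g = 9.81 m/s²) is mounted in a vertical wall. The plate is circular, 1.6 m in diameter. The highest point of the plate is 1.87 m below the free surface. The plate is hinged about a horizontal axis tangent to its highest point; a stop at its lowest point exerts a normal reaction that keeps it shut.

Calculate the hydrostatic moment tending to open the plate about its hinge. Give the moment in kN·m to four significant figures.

M ≈ 45.29 kN·m

γ = ρg = 1000 × 9.81 = 9810 N/m³ = 9.81 kN/m³.
The centroid is at the centre, 0.8 m below the top of the plate, so the centroid depth is h_c = 1.87 + 0.8 = 2.67 m.
A = π(0.8)² = 2.01062 m².
Resultant F = γ·h_c·A = 9.81 × 2.67 × 2.01062 = 52.6636 kN.
I_c = πr⁴/4 = π × 0.8⁴/4 = 0.321699 m⁴.
Centre of pressure: y_p = y_c + I_c/(y_c·A) = 2.67 + 0.321699/(2.67 × 2.01062) = 2.67 + 0.0599251 = 2.72993 m along the plane.
The resultant acts 0.8 + 0.0599251 = 0.859925 m (along the plate) below the hinge at the top edge, so the moment about the hinge is M = F × 0.859925 = 52.6636 × 0.859925 = 45.2867 kN·m.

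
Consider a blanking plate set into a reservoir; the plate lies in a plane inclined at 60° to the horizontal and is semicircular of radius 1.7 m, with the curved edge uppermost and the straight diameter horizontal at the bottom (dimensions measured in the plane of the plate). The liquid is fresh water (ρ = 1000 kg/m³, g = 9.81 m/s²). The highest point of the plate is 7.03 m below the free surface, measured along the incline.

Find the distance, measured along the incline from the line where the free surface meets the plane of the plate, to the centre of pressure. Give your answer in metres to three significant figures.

γ = ρg = 1000 × 9.81 = 9810 N/m³ = 9.81 kN/m³.
Let θ = 60° be the plate's angle to the horizontal; measure y along the incline from where the plane meets the free surface. Vertical depth h = y·sinθ with sinθ = 0.866025.
The centroid lies 4r/(3π) = 0.721502 m above the diameter, so r − 4r/(3π) = 1.7 − 0.721502 = 0.978498 m below the topmost point, so y_c = 7.03 + 0.978498 = 8.0085 m and h_c = 8.0085 × 0.866025 = 6.93556 m.
A = πr²/2 = π × 1.7²/2 = 4.5396 m².
Resultant F = γ·h_c·A = 9.81 × 6.93556 × 4.5396 = 308.865 kN.
I_c = (π/8 − 8/(9π))·r⁴ = 0.109757 × 1.7⁴ = 0.916701 m⁴.
Centre of pressure: y_p = y_c + I_c/(y_c·A) = 8.0085 + 0.916701/(8.0085 × 4.5396) = 8.0085 + 0.025215 = 8.03371 m along the plane.

y_p = 8.03 m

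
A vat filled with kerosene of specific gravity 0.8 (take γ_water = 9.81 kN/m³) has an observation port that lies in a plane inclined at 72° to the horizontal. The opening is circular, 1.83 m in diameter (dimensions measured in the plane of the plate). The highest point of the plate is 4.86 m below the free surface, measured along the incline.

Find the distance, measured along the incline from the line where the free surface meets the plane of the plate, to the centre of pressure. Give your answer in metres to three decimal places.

y_p = 5.811 m

γ = 0.8 × 9.81 = 7.848 kN/m³.
Let θ = 72° be the plate's angle to the horizontal; measure y along the incline from where the plane meets the free surface. Vertical depth h = y·sinθ with sinθ = 0.951057.
The centroid is at the centre, 0.915 m below the top of the plate, so y_c = 4.86 + 0.915 = 5.775 m and h_c = 5.775 × 0.951057 = 5.49235 m.
A = π(0.915)² = 2.63022 m².
Resultant F = γ·h_c·A = 7.848 × 5.49235 × 2.63022 = 113.373 kN.
I_c = πr⁴/4 = π × 0.915⁴/4 = 0.550521 m⁴.
Centre of pressure: y_p = y_c + I_c/(y_c·A) = 5.775 + 0.550521/(5.775 × 2.63022) = 5.775 + 0.0362435 = 5.81124 m along the plane.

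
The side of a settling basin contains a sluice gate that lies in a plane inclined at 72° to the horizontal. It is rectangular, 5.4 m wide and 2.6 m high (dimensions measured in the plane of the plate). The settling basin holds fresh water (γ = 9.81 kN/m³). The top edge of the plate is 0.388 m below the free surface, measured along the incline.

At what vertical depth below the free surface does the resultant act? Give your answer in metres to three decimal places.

γ = 9.81 kN/m³.
Let θ = 72° be the plate's angle to the horizontal; measure y along the incline from where the plane meets the free surface. Vertical depth h = y·sinθ with sinθ = 0.951057.
The centroid lies 2.6/2 = 1.3 m below the top edge, so y_c = 0.388 + 1.3 = 1.688 m and h_c = 1.688 × 0.951057 = 1.60538 m.
A = 5.4 × 2.6 = 14.04 m².
Resultant F = γ·h_c·A = 9.81 × 1.60538 × 14.04 = 221.113 kN.
I_c = b·h³/12 = 5.4 × 2.6³/12 = 7.9092 m⁴.
Centre of pressure: y_p = y_c + I_c/(y_c·A) = 1.688 + 7.9092/(1.688 × 14.04) = 1.688 + 0.333728 = 2.02173 m along the plane.
Vertically, h_p = y_p·sinθ = 2.02173 × 0.951057 = 1.92278 m.

h_p = 1.923 m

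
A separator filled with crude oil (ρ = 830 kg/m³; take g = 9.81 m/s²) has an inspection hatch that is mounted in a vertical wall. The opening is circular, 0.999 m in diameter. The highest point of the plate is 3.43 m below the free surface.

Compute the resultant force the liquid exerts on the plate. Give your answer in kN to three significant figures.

γ = ρg = 830 × 9.81 / 1000 = 8.1423 kN/m³.
The centroid is at the centre, 0.4995 m below the top of the plate, so the centroid depth is h_c = 3.43 + 0.4995 = 3.9295 m.
A = π(0.4995)² = 0.783828 m².
Resultant F = γ·h_c·A = 8.1423 × 3.9295 × 0.783828 = 25.0787 kN.

F ≈ 25.1 kN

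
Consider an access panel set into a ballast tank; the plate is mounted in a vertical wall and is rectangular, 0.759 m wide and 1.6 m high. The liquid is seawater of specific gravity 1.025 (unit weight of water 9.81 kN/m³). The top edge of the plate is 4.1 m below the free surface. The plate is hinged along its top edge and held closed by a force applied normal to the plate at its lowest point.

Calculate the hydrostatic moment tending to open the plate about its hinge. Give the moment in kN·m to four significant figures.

γ = 1.025 × 9.81 = 10.05525 kN/m³.
The centroid lies 1.6/2 = 0.8 m below the top edge, so the centroid depth is h_c = 4.1 + 0.8 = 4.9 m.
A = 0.759 × 1.6 = 1.2144 m².
Resultant F = γ·h_c·A = 10.05525 × 4.9 × 1.2144 = 59.8344 kN.
I_c = b·h³/12 = 0.759 × 1.6³/12 = 0.259072 m⁴.
Centre of pressure: y_p = y_c + I_c/(y_c·A) = 4.9 + 0.259072/(4.9 × 1.2144) = 4.9 + 0.0435374 = 4.94354 m along the plane.
The resultant acts 0.8 + 0.0435374 = 0.843537 m (along the plate) below the hinge at the top edge, so the moment about the hinge is M = F × 0.843537 = 59.8344 × 0.843537 = 50.4725 kN·m.

M ≈ 50.47 kN·m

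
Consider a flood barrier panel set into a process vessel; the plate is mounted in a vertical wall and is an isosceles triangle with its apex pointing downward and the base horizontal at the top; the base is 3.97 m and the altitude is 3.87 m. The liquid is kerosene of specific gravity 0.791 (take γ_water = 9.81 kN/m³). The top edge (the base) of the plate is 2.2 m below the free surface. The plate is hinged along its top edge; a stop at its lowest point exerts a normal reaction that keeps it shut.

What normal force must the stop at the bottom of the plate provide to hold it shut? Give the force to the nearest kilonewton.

γ = 0.791 × 9.81 = 7.75971 kN/m³.
With the apex down, the centroid sits h/3 = 3.87/3 = 1.29 m below the base (the top edge), so the centroid depth is h_c = 2.2 + 1.29 = 3.49 m.
A = ½ × 3.97 × 3.87 = 7.68195 m².
Resultant F = γ·h_c·A = 7.75971 × 3.49 × 7.68195 = 208.038 kN.
I_c = b·h³/36 = 3.97 × 3.87³/36 = 6.39177 m⁴.
Centre of pressure: y_p = y_c + I_c/(y_c·A) = 3.49 + 6.39177/(3.49 × 7.68195) = 3.49 + 0.23841 = 3.72841 m along the plane.
The resultant acts 1.29 + 0.23841 = 1.52841 m (along the plate) below the hinge at the top edge, so the moment about the hinge is M = F × 1.52841 = 208.038 × 1.52841 = 317.967 kN·m.
A normal force at the bottom, 3.87 m from the hinge, must supply this moment: P = 317.967/3.87 = 82.162 kN.

P ≈ 82 kN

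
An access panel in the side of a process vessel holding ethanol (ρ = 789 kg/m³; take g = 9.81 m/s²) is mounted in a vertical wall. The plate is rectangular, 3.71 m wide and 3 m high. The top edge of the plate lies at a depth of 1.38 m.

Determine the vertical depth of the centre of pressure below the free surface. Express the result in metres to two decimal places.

γ = ρg = 789 × 9.81 / 1000 = 7.74009 kN/m³.
The centroid lies 3/2 = 1.5 m below the top edge, so the centroid depth is h_c = 1.38 + 1.5 = 2.88 m.
A = 3.71 × 3 = 11.13 m².
Resultant F = γ·h_c·A = 7.74009 × 2.88 × 11.13 = 248.104 kN.
I_c = b·h³/12 = 3.71 × 3³/12 = 8.3475 m⁴.
Centre of pressure: y_p = y_c + I_c/(y_c·A) = 2.88 + 8.3475/(2.88 × 11.13) = 2.88 + 0.260417 = 3.14042 m along the plane.

h_p = 3.14 m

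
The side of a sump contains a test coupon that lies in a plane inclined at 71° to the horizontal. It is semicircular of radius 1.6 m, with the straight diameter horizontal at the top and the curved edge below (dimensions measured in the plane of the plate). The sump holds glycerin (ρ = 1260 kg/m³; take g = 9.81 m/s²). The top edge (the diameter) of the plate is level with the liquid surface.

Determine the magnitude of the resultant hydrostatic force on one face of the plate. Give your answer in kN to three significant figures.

F ≈ 31.9 kN

γ = ρg = 1260 × 9.81 / 1000 = 12.3606 kN/m³.
Let θ = 71° be the plate's angle to the horizontal; measure y along the incline from where the plane meets the free surface. Vertical depth h = y·sinθ with sinθ = 0.945519.
The centroid of a semicircle lies 4r/(3π) = 0.679061 m from the diameter, here below the top edge, so y_c = 0.679061 m and h_c = 0.679061 × 0.945519 = 0.642065 m.
A = πr²/2 = π × 1.6²/2 = 4.02124 m².
Resultant F = γ·h_c·A = 12.3606 × 0.642065 × 4.02124 = 31.9138 kN.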